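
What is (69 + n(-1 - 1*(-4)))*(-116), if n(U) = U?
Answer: -8352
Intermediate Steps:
(69 + n(-1 - 1*(-4)))*(-116) = (69 + (-1 - 1*(-4)))*(-116) = (69 + (-1 + 4))*(-116) = (69 + 3)*(-116) = 72*(-116) = -8352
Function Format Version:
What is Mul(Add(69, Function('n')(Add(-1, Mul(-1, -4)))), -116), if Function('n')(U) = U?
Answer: -8352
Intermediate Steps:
Mul(Add(69, Function('n')(Add(-1, Mul(-1, -4)))), -116) = Mul(Add(69, Add(-1, Mul(-1, -4))), -116) = Mul(Add(69, Add(-1, 4)), -116) = Mul(Add(69, 3), -116) = Mul(72, -116) = -8352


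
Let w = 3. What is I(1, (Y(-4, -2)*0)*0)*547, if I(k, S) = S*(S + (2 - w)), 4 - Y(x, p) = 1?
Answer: 0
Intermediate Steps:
Y(x, p) = 3 (Y(x, p) = 4 - 1*1 = 4 - 1 = 3)
I(k, S) = S*(-1 + S) (I(k, S) = S*(S + (2 - 1*3)) = S*(S + (2 - 3)) = S*(S - 1) = S*(-1 + S))
I(1, (Y(-4, -2)*0)*0)*547 = (((3*0)*0)*(-1 + (3*0)*0))*547 = ((0*0)*(-1 + 0*0))*547 = (0*(-1 + 0))*547 = (0*(-1))*547 = 0*547 = 0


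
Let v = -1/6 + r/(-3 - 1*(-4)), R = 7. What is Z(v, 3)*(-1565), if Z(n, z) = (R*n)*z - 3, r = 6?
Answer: -374035/2 ≈ -1.8702e+5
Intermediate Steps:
v = 35/6 (v = -1/6 + 6/(-3 - 1*(-4)) = -1*⅙ + 6/(-3 + 4) = -⅙ + 6/1 = -⅙ + 6*1 = -⅙ + 6 = 35/6 ≈ 5.8333)
Z(n, z) = -3 + 7*n*z (Z(n, z) = (7*n)*z - 3 = 7*n*z - 3 = -3 + 7*n*z)
Z(v, 3)*(-1565) = (-3 + 7*(35/6)*3)*(-1565) = (-3 + 245/2)*(-1565) = (239/2)*(-1565) = -374035/2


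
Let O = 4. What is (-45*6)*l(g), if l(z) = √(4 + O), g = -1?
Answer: -540*√2 ≈ -763.68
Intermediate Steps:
l(z) = 2*√2 (l(z) = √(4 + 4) = √8 = 2*√2)
(-45*6)*l(g) = (-45*6)*(2*√2) = -540*√2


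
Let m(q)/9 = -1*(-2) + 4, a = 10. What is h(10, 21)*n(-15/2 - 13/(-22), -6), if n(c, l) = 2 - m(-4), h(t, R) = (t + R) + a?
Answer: -2132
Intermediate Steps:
m(q) = 54 (m(q) = 9*(-1*(-2) + 4) = 9*(2 + 4) = 9*6 = 54)
h(t, R) = 10 + R + t (h(t, R) = (t + R) + 10 = (R + t) + 10 = 10 + R + t)
n(c, l) = -52 (n(c, l) = 2 - 1*54 = 2 - 54 = -52)
h(10, 21)*n(-15/2 - 13/(-22), -6) = (10 + 21 + 10)*(-52) = 41*(-52) = -2132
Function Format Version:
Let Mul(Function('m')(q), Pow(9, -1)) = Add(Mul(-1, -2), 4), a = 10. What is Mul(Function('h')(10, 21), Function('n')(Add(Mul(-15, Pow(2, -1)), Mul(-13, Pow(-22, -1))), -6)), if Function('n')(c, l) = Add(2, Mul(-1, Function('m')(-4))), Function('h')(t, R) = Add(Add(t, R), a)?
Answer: -2132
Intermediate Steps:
Function('m')(q) = 54 (Function('m')(q) = Mul(9, Add(Mul(-1, -2), 4)) = Mul(9, Add(2, 4)) = Mul(9, 6) = 54)
Function('h')(t, R) = Add(10, R, t) (Function('h')(t, R) = Add(Add(t, R), 10) = Add(Add(R, t), 10) = Add(10, R, t))
Function('n')(c, l) = -52 (Function('n')(c, l) = Add(2, Mul(-1, 54)) = Add(2, -54) = -52)
Mul(Function('h')(10, 21), Function('n')(Add(Mul(-15, Pow(2, -1)), Mul(-13, Pow(-22, -1))), -6)) = Mul(Add(10, 21, 10), -52) = Mul(41, -52) = -2132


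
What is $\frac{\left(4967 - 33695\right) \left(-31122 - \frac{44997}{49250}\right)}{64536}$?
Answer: $\frac{1834765785909}{132433250} \approx 13854.0$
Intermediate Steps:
$\frac{\left(4967 - 33695\right) \left(-31122 - \frac{44997}{49250}\right)}{64536} = - 28728 \left(-31122 - \frac{44997}{49250}\right) \frac{1}{64536} = \left(-28728\right) \left(- \frac{1532803497}{49250}\right) \frac{1}{64536} = \frac{22017189430908}{24625} \cdot \frac{1}{64536} = \frac{1834765785909}{132433250}$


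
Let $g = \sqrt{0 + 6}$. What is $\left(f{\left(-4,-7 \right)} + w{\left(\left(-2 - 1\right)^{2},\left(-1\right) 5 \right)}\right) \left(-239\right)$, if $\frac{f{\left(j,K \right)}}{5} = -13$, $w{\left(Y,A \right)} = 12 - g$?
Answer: $12667 + 239 \sqrt{6} \approx 13252.0$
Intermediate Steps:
$g = \sqrt{6} \approx 2.4495$
$w{\left(Y,A \right)} = 12 - \sqrt{6}$
$f{\left(j,K \right)} = -65$ ($f{\left(j,K \right)} = 5 \left(-13\right) = -65$)
$\left(f{\left(-4,-7 \right)} + w{\left(\left(-2 - 1\right)^{2},\left(-1\right) 5 \right)}\right) \left(-239\right) = \left(-65 + \left(12 - \sqrt{6}\right)\right) \left(-239\right) = \left(-53 - \sqrt{6}\right) \left(-239\right) = 12667 + 239 \sqrt{6}$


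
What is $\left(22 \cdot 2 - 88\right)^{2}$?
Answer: $1936$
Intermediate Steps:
$\left(22 \cdot 2 - 88\right)^{2} = \left(44 - 88\right)^{2} = \left(-44\right)^{2} = 1936$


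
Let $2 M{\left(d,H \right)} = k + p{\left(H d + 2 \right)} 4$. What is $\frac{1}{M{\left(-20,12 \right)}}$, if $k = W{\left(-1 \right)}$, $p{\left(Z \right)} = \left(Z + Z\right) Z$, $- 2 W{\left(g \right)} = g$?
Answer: $\frac{4}{906305} \approx 4.4135 \cdot 10^{-6}$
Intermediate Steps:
$W{\left(g \right)} = - \frac{g}{2}$
$p{\left(Z \right)} = 2 Z^{2}$ ($p{\left(Z \right)} = 2 Z Z = 2 Z^{2}$)
$k = \frac{1}{2}$ ($k = \left(- \frac{1}{2}\right) \left(-1\right) = \frac{1}{2} \approx 0.5$)
$M{\left(d,H \right)} = \frac{1}{4} + 4 \left(2 + H d\right)^{2}$ ($M{\left(d,H \right)} = \frac{\frac{1}{2} + 2 \left(H d + 2\right)^{2} \cdot 4}{2} = \frac{\frac{1}{2} + 2 \left(2 + H d\right)^{2} \cdot 4}{2} = \frac{\frac{1}{2} + 8 \left(2 + H d\right)^{2}}{2} = \frac{1}{4} + 4 \left(2 + H d\right)^{2}$)
$\frac{1}{M{\left(-20,12 \right)}} = \frac{1}{\frac{1}{4} + 4 \left(2 + 12 \left(-20\right)\right)^{2}} = \frac{1}{\frac{1}{4} + 4 \left(2 - 240\right)^{2}} = \frac{1}{\frac{1}{4} + 4 \left(-238\right)^{2}} = \frac{1}{\frac{1}{4} + 4 \cdot 56644} = \frac{1}{\frac{1}{4} + 226576} = \frac{1}{\frac{906305}{4}} = \frac{4}{906305}$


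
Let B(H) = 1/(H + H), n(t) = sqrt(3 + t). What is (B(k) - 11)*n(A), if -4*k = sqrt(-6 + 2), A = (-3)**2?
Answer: 2*sqrt(3)*(-11 + I) ≈ -38.105 + 3.4641*I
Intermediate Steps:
A = 9
k = -I/2 (k = -sqrt(-6 + 2)/4 = -I/2 ≈ -0.5*I)
B(H) = 1/(2*H)
(B(k) - 11)*n(A) = (1/(2*((-I/2))) - 11)*sqrt(3 + 9) = ((2*I)/2 - 11)*sqrt(12) = (I - 11)*(2*sqrt(3)) = (-11 + I)*(2*sqrt(3)) = 2*sqrt(3)*(-11 + I)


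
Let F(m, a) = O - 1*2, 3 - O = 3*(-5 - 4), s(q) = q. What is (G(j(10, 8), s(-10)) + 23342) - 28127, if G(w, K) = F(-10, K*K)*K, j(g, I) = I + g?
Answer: -5065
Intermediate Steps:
O = 30 (O = 3 - 3*(-5 - 4) = 3 - 3*(-9) = 3 - 1*(-27) = 3 + 27 = 30)
F(m, a) = 28 (F(m, a) = 30 - 1*2 = 30 - 2 = 28)
G(w, K) = 28*K
(G(j(10, 8), s(-10)) + 23342) - 28127 = (28*(-10) + 23342) - 28127 = (-280 + 23342) - 28127 = 23062 - 28127 = -5065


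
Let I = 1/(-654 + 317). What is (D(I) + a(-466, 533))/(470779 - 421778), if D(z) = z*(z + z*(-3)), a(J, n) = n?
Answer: 60532275/5564994569 ≈ 0.010877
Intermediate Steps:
I = -1/337 (I = 1/(-337) = -1/337 ≈ -0.0029674)
D(z) = -2*z² (D(z) = z*(z - 3*z) = z*(-2*z) = -2*z²)
(D(I) + a(-466, 533))/(470779 - 421778) = (-2*(-1/337)² + 533)/(470779 - 421778) = (-2*1/113569 + 533)/49001 = (-2/113569 + 533)*(1/49001) = (60532275/113569)*(1/49001) = 60532275/5564994569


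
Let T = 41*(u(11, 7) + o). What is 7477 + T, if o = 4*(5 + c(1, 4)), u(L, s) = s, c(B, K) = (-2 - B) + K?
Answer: 8748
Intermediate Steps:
c(B, K) = -2 + K - B
o = 24 (o = 4*(5 + (-2 + 4 - 1*1)) = 4*(5 + (-2 + 4 - 1)) = 4*(5 + 1) = 4*6 = 24)
T = 1271 (T = 41*(7 + 24) = 41*31 = 1271)
7477 + T = 7477 + 1271 = 8748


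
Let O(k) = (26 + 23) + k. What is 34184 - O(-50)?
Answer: 34185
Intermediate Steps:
O(k) = 49 + k
34184 - O(-50) = 34184 - (49 - 50) = 34184 - 1*(-1) = 34184 + 1 = 34185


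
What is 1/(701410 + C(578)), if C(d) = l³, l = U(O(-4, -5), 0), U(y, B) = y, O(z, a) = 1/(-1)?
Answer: 1/701409 ≈ 1.4257e-6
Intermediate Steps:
O(z, a) = -1
l = -1
C(d) = -1 (C(d) = (-1)³ = -1)
1/(701410 + C(578)) = 1/(701410 - 1) = 1/701409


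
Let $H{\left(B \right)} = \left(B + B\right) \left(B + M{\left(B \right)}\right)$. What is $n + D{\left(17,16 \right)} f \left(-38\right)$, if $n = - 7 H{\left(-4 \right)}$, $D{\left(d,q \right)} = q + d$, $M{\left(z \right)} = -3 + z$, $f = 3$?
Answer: $-4378$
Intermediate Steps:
$D{\left(d,q \right)} = d + q$
$H{\left(B \right)} = 2 B \left(-3 + 2 B\right)$ ($H{\left(B \right)} = \left(B + B\right) \left(B + \left(-3 + B\right)\right) = 2 B \left(-3 + 2 B\right)$)
$n = -616$ ($n = - 7 \cdot 2 \left(-4\right) \left(-3 + 2 \left(-4\right)\right) = - 7 \cdot 2 \left(-4\right) \left(-3 - 8\right) = - 7 \cdot 2 \left(-4\right) \left(-11\right) = \left(-7\right) 88 = -616$)
$n + D{\left(17,16 \right)} f \left(-38\right) = -616 + \left(17 + 16\right) 3 \left(-38\right) = -616 + 33 \left(-114\right) = -616 - 3762 = -4378$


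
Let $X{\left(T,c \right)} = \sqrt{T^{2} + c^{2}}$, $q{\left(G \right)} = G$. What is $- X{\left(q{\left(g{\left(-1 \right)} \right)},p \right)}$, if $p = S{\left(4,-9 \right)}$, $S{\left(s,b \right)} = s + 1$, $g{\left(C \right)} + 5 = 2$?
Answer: $- \sqrt{34} \approx -5.8309$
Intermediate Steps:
$g{\left(C \right)} = -3$ ($g{\left(C \right)} = -5 + 2 = -3$)
$S{\left(s,b \right)} = 1 + s$
$p = 5$ ($p = 1 + 4 = 5$)
$- X{\left(q{\left(g{\left(-1 \right)} \right)},p \right)} = - \sqrt{\left(-3\right)^{2} + 5^{2}} = - \sqrt{9 + 25} = - \sqrt{34}$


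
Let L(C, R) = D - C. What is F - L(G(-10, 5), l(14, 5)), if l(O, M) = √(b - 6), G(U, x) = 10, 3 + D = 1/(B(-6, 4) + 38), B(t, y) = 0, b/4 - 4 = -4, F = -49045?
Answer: -1863217/38 ≈ -49032.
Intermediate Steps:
b = 0 (b = 16 + 4*(-4) = 16 - 16 = 0)
D = -113/38 (D = -3 + 1/(0 + 38) = -3 + 1/38 = -113/38 ≈ -2.9737)
l(O, M) = I*√6 (l(O, M) = √(0 - 6) = √(-6) = I*√6)
L(C, R) = -113/38 - C
F - L(G(-10, 5), l(14, 5)) = -49045 - (-113/38 - 1*10) = -49045 - (-113/38 - 10) = -49045 - 1*(-493/38) = -49045 + 493/38 = -1863217/38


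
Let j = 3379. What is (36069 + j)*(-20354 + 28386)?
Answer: 316846336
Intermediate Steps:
(36069 + j)*(-20354 + 28386) = (36069 + 3379)*(-20354 + 28386) = 39448*8032 = 316846336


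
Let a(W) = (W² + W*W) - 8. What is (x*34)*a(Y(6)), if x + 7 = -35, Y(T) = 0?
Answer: 11424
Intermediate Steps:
a(W) = -8 + 2*W² (a(W) = (W² + W²) - 8 = 2*W² - 8 = -8 + 2*W²)
x = -42 (x = -7 - 35 = -42)
(x*34)*a(Y(6)) = (-42*34)*(-8 + 2*0²) = -1428*(-8 + 2*0) = -1428*(-8 + 0) = -1428*(-8) = 11424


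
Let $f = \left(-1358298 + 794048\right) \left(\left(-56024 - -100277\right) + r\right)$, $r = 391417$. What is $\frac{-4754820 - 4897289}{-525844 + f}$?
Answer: $\frac{9652109}{245827323344} \approx 3.9264 \cdot 10^{-5}$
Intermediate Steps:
$f = -245826797500$ ($f = \left(-1358298 + 794048\right) \left(\left(-56024 - -100277\right) + 391417\right) = - 564250 \left(\left(-56024 + 100277\right) + 391417\right) = - 564250 \left(44253 + 391417\right) = \left(-564250\right) 435670 = -245826797500$)
$\frac{-4754820 - 4897289}{-525844 + f} = \frac{-4754820 - 4897289}{-525844 - 245826797500} = - \frac{9652109}{-245827323344} = \left(-9652109\right) \left(- \frac{1}{245827323344}\right) = \frac{9652109}{245827323344}$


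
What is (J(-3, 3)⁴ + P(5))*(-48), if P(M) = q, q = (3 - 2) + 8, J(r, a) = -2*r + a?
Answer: -315360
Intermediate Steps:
J(r, a) = a - 2*r
q = 9 (q = 1 + 8 = 9)
P(M) = 9
(J(-3, 3)⁴ + P(5))*(-48) = ((3 - 2*(-3))⁴ + 9)*(-48) = ((3 + 6)⁴ + 9)*(-48) = (9⁴ + 9)*(-48) = (6561 + 9)*(-48) = 6570*(-48) = -315360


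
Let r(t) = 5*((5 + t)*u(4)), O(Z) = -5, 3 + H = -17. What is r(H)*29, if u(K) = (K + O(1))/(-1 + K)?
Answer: 725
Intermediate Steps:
H = -20 (H = -3 - 17 = -20)
u(K) = (-5 + K)/(-1 + K) (u(K) = (K - 5)/(-1 + K) = (-5 + K)/(-1 + K))
r(t) = -25/3 - 5*t/3 (r(t) = 5*((5 + t)*((-5 + 4)/(-1 + 4))) = 5*((5 + t)*(-1/3)) = 5*(-5/3 - t/3) = -25/3 - 5*t/3)
r(H)*29 = (-25/3 - 5/3*(-20))*29 = (-25/3 + 100/3)*29 = 25*29 = 725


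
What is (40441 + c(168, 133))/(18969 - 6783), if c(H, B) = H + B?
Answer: 20371/6093 ≈ 3.3433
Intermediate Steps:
c(H, B) = B + H
(40441 + c(168, 133))/(18969 - 6783) = (40441 + (133 + 168))/(18969 - 6783) = (40441 + 301)/12186 = 40742*(1/12186) = 20371/6093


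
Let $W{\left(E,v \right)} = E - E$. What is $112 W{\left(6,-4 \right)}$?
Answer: $0$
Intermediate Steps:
$W{\left(E,v \right)} = 0$
$112 W{\left(6,-4 \right)} = 112 \cdot 0 = 0$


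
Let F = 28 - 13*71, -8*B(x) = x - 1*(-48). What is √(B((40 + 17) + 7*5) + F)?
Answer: 5*I*√146/2 ≈ 30.208*I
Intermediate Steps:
B(x) = -6 - x/8 (B(x) = -(x - 1*(-48))/8 = -(x + 48)/8 = -(48 + x)/8 = -6 - x/8)
F = -895 (F = 28 - 923 = -895)
√(B((40 + 17) + 7*5) + F) = √((-6 - ((40 + 17) + 7*5)/8) - 895) = √((-6 - (57 + 35)/8) - 895) = √((-6 - ⅛*92) - 895) = √((-6 - 23/2) - 895) = √(-35/2 - 895) = √(-1825/2) = 5*I*√146/2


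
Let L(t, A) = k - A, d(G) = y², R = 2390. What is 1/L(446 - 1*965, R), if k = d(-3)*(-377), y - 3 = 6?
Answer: -1/32927 ≈ -3.0370e-5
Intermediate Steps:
y = 9 (y = 3 + 6 = 9)
d(G) = 81 (d(G) = 9² = 81)
k = -30537 (k = 81*(-377) = -30537)
L(t, A) = -30537 - A
1/L(446 - 1*965, R) = 1/(-30537 - 1*2390) = 1/(-30537 - 2390) = 1/(-32927) = -1/32927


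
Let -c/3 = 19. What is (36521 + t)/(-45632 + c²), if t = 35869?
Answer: -72390/42383 ≈ -1.7080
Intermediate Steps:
c = -57 (c = -3*19 = -57)
(36521 + t)/(-45632 + c²) = (36521 + 35869)/(-45632 + (-57)²) = 72390/(-45632 + 3249) = 72390/(-42383) = 72390*(-1/42383) = -72390/42383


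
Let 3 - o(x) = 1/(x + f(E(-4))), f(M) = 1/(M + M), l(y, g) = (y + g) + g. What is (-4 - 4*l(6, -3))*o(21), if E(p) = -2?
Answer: -980/83 ≈ -11.807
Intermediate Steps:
l(y, g) = y + 2*g (l(y, g) = (g + y) + g = y + 2*g)
f(M) = 1/(2*M)
o(x) = 3 - 1/(-¼ + x) (o(x) = 3 - 1/(x + (½)/(-2)) = 3 - 1/(x + (½)*(-½)) = 3 - 1/(x - ¼) = 3 - 1/(-¼ + x))
(-4 - 4*l(6, -3))*o(21) = (-4 - 4*(6 + 2*(-3)))*((-7 + 12*21)/(-1 + 4*21)) = (-4 - 4*(6 - 6))*((-7 + 252)/(-1 + 84)) = (-4 - 4*0)*(245/83) = (-4 + 0)*((1/83)*245) = -4*245/83 = -980/83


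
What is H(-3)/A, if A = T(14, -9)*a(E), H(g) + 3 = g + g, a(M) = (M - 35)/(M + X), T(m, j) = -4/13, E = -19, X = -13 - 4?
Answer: 39/2 ≈ 19.500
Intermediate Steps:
X = -17
T(m, j) = -4/13 (T(m, j) = -4*1/13 = -4/13)
a(M) = (-35 + M)/(-17 + M) (a(M) = (M - 35)/(M - 17) = (-35 + M)/(-17 + M))
H(g) = -3 + 2*g (H(g) = -3 + (g + g) = -3 + 2*g)
A = -6/13 (A = -4*(-35 - 19)/(13*(-17 - 19)) = -4*(-54)/(13*(-36)) = -(-1)*(-54)/117 = -4/13*3/2 = -6/13 ≈ -0.46154)
H(-3)/A = (-3 + 2*(-3))/(-6/13) = (-3 - 6)*(-13/6) = -9*(-13/6) = 39/2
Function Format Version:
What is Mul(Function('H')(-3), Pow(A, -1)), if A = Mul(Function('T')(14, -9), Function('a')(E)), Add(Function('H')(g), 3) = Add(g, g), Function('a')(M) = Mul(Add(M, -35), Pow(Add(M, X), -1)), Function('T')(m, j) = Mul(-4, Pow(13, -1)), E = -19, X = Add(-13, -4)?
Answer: Rational(39, 2) ≈ 19.500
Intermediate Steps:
X = -17
Function('T')(m, j) = Rational(-4, 13) (Function('T')(m, j) = Mul(-4, Rational(1, 13)) = Rational(-4, 13))
Function('a')(M) = Mul(Pow(Add(-17, M), -1), Add(-35, M)) (Function('a')(M) = Mul(Add(M, -35), Pow(Add(M, -17), -1)) = Mul(Add(-35, M), Pow(Add(-17, M), -1)) = Mul(Pow(Add(-17, M), -1), Add(-35, M)))
Function('H')(g) = Add(-3, Mul(2, g)) (Function('H')(g) = Add(-3, Add(g, g)) = Add(-3, Mul(2, g)))
A = Rational(-6, 13) (A = Mul(Rational(-4, 13), Mul(Pow(Add(-17, -19), -1), Add(-35, -19))) = Mul(Rational(-4, 13), Mul(Pow(-36, -1), -54)) = Mul(Rational(-4, 13), Mul(Rational(-1, 36), -54)) = Mul(Rational(-4, 13), Rational(3, 2)) = Rational(-6, 13) ≈ -0.46154)
Mul(Function('H')(-3), Pow(A, -1)) = Mul(Add(-3, Mul(2, -3)), Pow(Rational(-6, 13), -1)) = Mul(Add(-3, -6), Rational(-13, 6)) = Mul(-9, Rational(-13, 6)) = Rational(39, 2)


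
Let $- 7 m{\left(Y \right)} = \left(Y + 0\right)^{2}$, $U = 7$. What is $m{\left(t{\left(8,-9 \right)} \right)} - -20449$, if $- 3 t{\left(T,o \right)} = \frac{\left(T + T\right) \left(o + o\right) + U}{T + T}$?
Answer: $\frac{329722511}{16128} \approx 20444.0$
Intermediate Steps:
$t{\left(T,o \right)} = - \frac{7 + 4 T o}{6 T}$ ($t{\left(T,o \right)} = - \frac{\left(\left(T + T\right) \left(o + o\right) + 7\right) \frac{1}{T + T}}{3} = - \frac{\left(2 T 2 o + 7\right) \frac{1}{2 T}}{3} = - \frac{\left(4 T o + 7\right) \frac{1}{2 T}}{3} = - \frac{\left(7 + 4 T o\right) \frac{1}{2 T}}{3} = - \frac{\frac{1}{2} \frac{1}{T} \left(7 + 4 T o\right)}{3} = - \frac{7 + 4 T o}{6 T}$)
$m{\left(Y \right)} = - \frac{Y^{2}}{7}$ ($m{\left(Y \right)} = - \frac{\left(Y + 0\right)^{2}}{7} = - \frac{Y^{2}}{7}$)
$m{\left(t{\left(8,-9 \right)} \right)} - -20449 = - \frac{\left(\frac{-7 - 32 \left(-9\right)}{6 \cdot 8}\right)^{2}}{7} - -20449 = - \frac{\left(\frac{1}{6} \cdot \frac{1}{8} \left(-7 + 288\right)\right)^{2}}{7} + 20449 = - \frac{\left(\frac{1}{6} \cdot \frac{1}{8} \cdot 281\right)^{2}}{7} + 20449 = - \frac{\left(\frac{281}{48}\right)^{2}}{7} + 20449 = \left(- \frac{1}{7}\right) \frac{78961}{2304} + 20449 = - \frac{78961}{16128} + 20449 = \frac{329722511}{16128}$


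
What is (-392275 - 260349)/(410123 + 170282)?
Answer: -93232/82915 ≈ -1.1244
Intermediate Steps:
(-392275 - 260349)/(410123 + 170282) = -652624/580405 = -652624*1/580405 = -93232/82915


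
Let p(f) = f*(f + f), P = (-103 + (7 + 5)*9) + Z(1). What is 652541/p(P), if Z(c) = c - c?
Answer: 652541/50 ≈ 13051.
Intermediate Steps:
Z(c) = 0
P = 5 (P = (-103 + (7 + 5)*9) + 0 = (-103 + 12*9) + 0 = (-103 + 108) + 0 = 5 + 0 = 5)
p(f) = 2*f² (p(f) = f*(2*f) = 2*f²)
652541/p(P) = 652541/((2*5²)) = 652541/((2*25)) = 652541/50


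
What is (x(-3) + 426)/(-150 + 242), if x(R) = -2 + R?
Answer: 421/92 ≈ 4.5761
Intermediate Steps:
(x(-3) + 426)/(-150 + 242) = ((-2 - 3) + 426)/(-150 + 242) = (-5 + 426)/92 = 421*(1/92) = 421/92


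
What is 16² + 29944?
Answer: 30200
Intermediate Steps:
16² + 29944 = 256 + 29944 = 30200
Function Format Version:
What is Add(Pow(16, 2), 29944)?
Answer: 30200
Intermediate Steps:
Add(Pow(16, 2), 29944) = Add(256, 29944) = 30200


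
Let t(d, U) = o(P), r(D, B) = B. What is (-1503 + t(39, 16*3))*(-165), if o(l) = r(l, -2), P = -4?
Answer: 248325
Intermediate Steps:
o(l) = -2
t(d, U) = -2
(-1503 + t(39, 16*3))*(-165) = (-1503 - 2)*(-165) = -1505*(-165) = 248325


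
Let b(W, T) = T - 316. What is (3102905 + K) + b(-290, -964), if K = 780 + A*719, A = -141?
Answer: 3001026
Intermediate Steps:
b(W, T) = -316 + T
K = -100599 (K = 780 - 141*719 = 780 - 101379 = -100599)
(3102905 + K) + b(-290, -964) = (3102905 - 100599) + (-316 - 964) = 3002306 - 1280 = 3001026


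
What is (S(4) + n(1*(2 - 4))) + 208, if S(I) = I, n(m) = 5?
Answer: 217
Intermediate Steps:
(S(4) + n(1*(2 - 4))) + 208 = (4 + 5) + 208 = 9 + 208 = 217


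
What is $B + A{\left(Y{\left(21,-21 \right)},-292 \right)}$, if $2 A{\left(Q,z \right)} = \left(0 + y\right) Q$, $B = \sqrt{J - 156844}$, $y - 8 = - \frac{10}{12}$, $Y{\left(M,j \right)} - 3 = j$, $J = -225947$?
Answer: $- \frac{129}{2} + i \sqrt{382791} \approx -64.5 + 618.7 i$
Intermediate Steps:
$Y{\left(M,j \right)} = 3 + j$
$y = \frac{43}{6}$ ($y = 8 - \frac{10}{12} = 8 - \frac{5}{6} = \frac{43}{6} \approx 7.1667$)
$B = i \sqrt{382791}$ ($B = \sqrt{-225947 - 156844} = \sqrt{-382791} = i \sqrt{382791} \approx 618.7 i$)
$A{\left(Q,z \right)} = \frac{43 Q}{12}$ ($A{\left(Q,z \right)} = \frac{\left(0 + \frac{43}{6}\right) Q}{2} = \frac{\frac{43}{6} Q}{2} = \frac{43 Q}{12}$)
$B + A{\left(Y{\left(21,-21 \right)},-292 \right)} = i \sqrt{382791} + \frac{43 \left(3 - 21\right)}{12} = i \sqrt{382791} + \frac{43}{12} \left(-18\right) = i \sqrt{382791} - \frac{129}{2} = - \frac{129}{2} + i \sqrt{382791}$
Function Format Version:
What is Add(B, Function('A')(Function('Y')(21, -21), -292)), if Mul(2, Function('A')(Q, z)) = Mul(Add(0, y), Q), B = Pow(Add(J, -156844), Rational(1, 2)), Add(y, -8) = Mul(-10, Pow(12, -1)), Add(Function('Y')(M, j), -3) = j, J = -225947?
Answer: Add(Rational(-129, 2), Mul(I, Pow(382791, Rational(1, 2)))) ≈ Add(-64.500, Mul(618.70, I))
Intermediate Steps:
Function('Y')(M, j) = Add(3, j)
y = Rational(43, 6) (y = Add(8, Mul(-10, Pow(12, -1))) = Add(8, Mul(-10, Rational(1, 12))) = Add(8, Rational(-5, 6)) = Rational(43, 6) ≈ 7.1667)
B = Mul(I, Pow(382791, Rational(1, 2))) (B = Pow(Add(-225947, -156844), Rational(1, 2)) = Pow(-382791, Rational(1, 2)) = Mul(I, Pow(382791, Rational(1, 2))) ≈ Mul(618.70, I))
Function('A')(Q, z) = Mul(Rational(43, 12), Q) (Function('A')(Q, z) = Mul(Rational(1, 2), Mul(Add(0, Rational(43, 6)), Q)) = Mul(Rational(1, 2), Mul(Rational(43, 6), Q)) = Mul(Rational(43, 12), Q))
Add(B, Function('A')(Function('Y')(21, -21), -292)) = Add(Mul(I, Pow(382791, Rational(1, 2))), Mul(Rational(43, 12), Add(3, -21))) = Add(Mul(I, Pow(382791, Rational(1, 2))), Mul(Rational(43, 12), -18)) = Add(Mul(I, Pow(382791, Rational(1, 2))), Rational(-129, 2)) = Add(Rational(-129, 2), Mul(I, Pow(382791, Rational(1, 2))))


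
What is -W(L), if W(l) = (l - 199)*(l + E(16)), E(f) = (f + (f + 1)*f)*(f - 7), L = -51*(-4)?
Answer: -13980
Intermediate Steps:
L = 204
E(f) = (-7 + f)*(f + f*(1 + f)) (E(f) = (f + (1 + f)*f)*(-7 + f) = (f + f*(1 + f))*(-7 + f) = (-7 + f)*(f + f*(1 + f)))
W(l) = (-199 + l)*(2592 + l) (W(l) = (l - 199)*(l + 16*(-14 + 16² - 5*16)) = (-199 + l)*(l + 16*(-14 + 256 - 80)) = (-199 + l)*(l + 16*162) = (-199 + l)*(l + 2592) = (-199 + l)*(2592 + l))
-W(L) = -(-515808 + 204² + 2393*204) = -(-515808 + 41616 + 488172) = -1*13980 = -13980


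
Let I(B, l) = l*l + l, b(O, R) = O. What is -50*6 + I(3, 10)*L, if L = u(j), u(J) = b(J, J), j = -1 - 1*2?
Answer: -630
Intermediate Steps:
j = -3 (j = -1 - 2 = -3)
u(J) = J
I(B, l) = l + l² (I(B, l) = l² + l = l + l²)
L = -3
-50*6 + I(3, 10)*L = -50*6 + (10*(1 + 10))*(-3) = -300 + (10*11)*(-3) = -300 + 110*(-3) = -300 - 330 = -630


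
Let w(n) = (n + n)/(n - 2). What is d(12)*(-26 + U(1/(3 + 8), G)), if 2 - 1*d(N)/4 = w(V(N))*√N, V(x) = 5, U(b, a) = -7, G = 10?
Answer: -264 + 880*√3 ≈ 1260.2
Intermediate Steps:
w(n) = 2*n/(-2 + n) (w(n) = (2*n)/(-2 + n) = 2*n/(-2 + n))
d(N) = 8 - 40*√N/3 (d(N) = 8 - 4*2*5/(-2 + 5)*√N = 8 - 4*2*5/3*√N = 8 - 4*2*5*(⅓)*√N = 8 - 40*√N/3)
d(12)*(-26 + U(1/(3 + 8), G)) = (8 - 80*√3/3)*(-26 - 7) = (8 - 80*√3/3)*(-33) = -264 + 880*√3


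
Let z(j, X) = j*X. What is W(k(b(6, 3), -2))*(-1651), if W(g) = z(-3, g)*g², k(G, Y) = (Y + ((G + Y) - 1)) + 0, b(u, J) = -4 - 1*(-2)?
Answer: -1698879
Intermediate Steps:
b(u, J) = -2 (b(u, J) = -4 + 2 = -2)
z(j, X) = X*j
k(G, Y) = -1 + G + 2*Y (k(G, Y) = (Y + (-1 + G + Y)) + 0 = (-1 + G + 2*Y) + 0 = -1 + G + 2*Y)
W(g) = -3*g³ (W(g) = (g*(-3))*g² = (-3*g)*g² = -3*g³)
W(k(b(6, 3), -2))*(-1651) = -3*(-1 - 2 + 2*(-2))³*(-1651) = -3*(-1 - 2 - 4)³*(-1651) = -3*(-7)³*(-1651) = -3*(-343)*(-1651) = 1029*(-1651) = -1698879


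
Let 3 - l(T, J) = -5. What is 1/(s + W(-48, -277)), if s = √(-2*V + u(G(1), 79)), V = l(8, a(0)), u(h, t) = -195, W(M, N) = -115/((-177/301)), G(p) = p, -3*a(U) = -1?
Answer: 6126855/1204808644 - 31329*I*√211/1204808644 ≈ 0.0050853 - 0.00037772*I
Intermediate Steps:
a(U) = ⅓ (a(U) = -⅓*(-1) = ⅓)
W(M, N) = 34615/177 (W(M, N) = -115/((-177*1/301)) = -115/(-177/301) = -115*(-301/177) = 34615/177)
l(T, J) = 8 (l(T, J) = 3 - 1*(-5) = 3 + 5 = 8)
V = 8
s = I*√211 (s = √(-2*8 - 195) = √(-16 - 195) = √(-211) = I*√211 ≈ 14.526*I)
1/(s + W(-48, -277)) = 1/(I*√211 + 34615/177) = 1/(34615/177 + I*√211)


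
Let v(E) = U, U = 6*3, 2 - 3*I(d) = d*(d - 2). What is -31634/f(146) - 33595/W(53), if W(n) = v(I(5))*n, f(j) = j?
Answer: -17541853/69642 ≈ -251.89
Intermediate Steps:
I(d) = ⅔ - d*(-2 + d)/3 (I(d) = ⅔ - d*(d - 2)/3 = ⅔ - d*(-2 + d)/3)
U = 18
v(E) = 18
W(n) = 18*n
-31634/f(146) - 33595/W(53) = -31634/146 - 33595/(18*53) = -31634*1/146 - 33595/954 = -15817/73 - 33595*1/954 = -15817/73 - 33595/954 = -17541853/69642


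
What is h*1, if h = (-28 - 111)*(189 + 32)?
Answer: -30719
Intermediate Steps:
h = -30719 (h = -139*221 = -30719)
h*1 = -30719*1 = -30719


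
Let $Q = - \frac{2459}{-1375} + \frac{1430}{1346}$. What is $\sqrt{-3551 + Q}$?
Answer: $\frac{17 i \sqrt{420532486055}}{185075} \approx 59.566 i$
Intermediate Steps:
$Q = \frac{2638032}{925375}$ ($Q = \left(-2459\right) \left(- \frac{1}{1375}\right) + 1430 \cdot \frac{1}{1346} = \frac{2459}{1375} + \frac{715}{673} = \frac{2638032}{925375} \approx 2.8508$)
$\sqrt{-3551 + Q} = \sqrt{-3551 + \frac{2638032}{925375}} = \sqrt{- \frac{3283368593}{925375}} = \frac{17 i \sqrt{420532486055}}{185075}$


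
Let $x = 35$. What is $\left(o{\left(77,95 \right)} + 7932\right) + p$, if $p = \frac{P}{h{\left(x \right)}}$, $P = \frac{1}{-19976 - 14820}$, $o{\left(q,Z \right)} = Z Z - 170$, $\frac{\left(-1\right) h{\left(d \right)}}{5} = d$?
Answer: $\frac{102221079101}{6089300} \approx 16787.0$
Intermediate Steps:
$h{\left(d \right)} = - 5 d$
$o{\left(q,Z \right)} = -170 + Z^{2}$ ($o{\left(q,Z \right)} = Z^{2} - 170 = -170 + Z^{2}$)
$P = - \frac{1}{34796}$ ($P = \frac{1}{-34796} = - \frac{1}{34796} \approx -2.8739 \cdot 10^{-5}$)
$p = \frac{1}{6089300}$ ($p = - \frac{1}{34796 \left(\left(-5\right) 35\right)} = - \frac{1}{34796 \left(-175\right)} = \left(- \frac{1}{34796}\right) \left(- \frac{1}{175}\right) = \frac{1}{6089300} \approx 1.6422 \cdot 10^{-7}$)
$\left(o{\left(77,95 \right)} + 7932\right) + p = \left(\left(-170 + 95^{2}\right) + 7932\right) + \frac{1}{6089300} = \left(\left(-170 + 9025\right) + 7932\right) + \frac{1}{6089300} = \left(8855 + 7932\right) + \frac{1}{6089300} = 16787 + \frac{1}{6089300} = \frac{102221079101}{6089300}$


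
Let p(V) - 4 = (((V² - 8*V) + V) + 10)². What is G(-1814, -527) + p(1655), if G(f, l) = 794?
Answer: 7438983503298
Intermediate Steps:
p(V) = 4 + (10 + V² - 7*V)² (p(V) = 4 + (((V² - 8*V) + V) + 10)² = 4 + ((V² - 7*V) + 10)² = 4 + (10 + V² - 7*V)²)
G(-1814, -527) + p(1655) = 794 + (4 + (10 + 1655² - 7*1655)²) = 794 + (4 + (10 + 2739025 - 11585)²) = 794 + (4 + 2727450²) = 794 + (4 + 7438983502500) = 794 + 7438983502504 = 7438983503298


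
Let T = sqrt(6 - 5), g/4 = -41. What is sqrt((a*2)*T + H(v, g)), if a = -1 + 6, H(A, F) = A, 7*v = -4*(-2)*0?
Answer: sqrt(10) ≈ 3.1623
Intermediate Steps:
g = -164 (g = 4*(-41) = -164)
v = 0 (v = (-4*(-2)*0)/7 = (8*0)/7 = (1/7)*0 = 0)
T = 1 (T = sqrt(1) = 1)
a = 5
sqrt((a*2)*T + H(v, g)) = sqrt((5*2)*1 + 0) = sqrt(10*1 + 0) = sqrt(10 + 0) = sqrt(10)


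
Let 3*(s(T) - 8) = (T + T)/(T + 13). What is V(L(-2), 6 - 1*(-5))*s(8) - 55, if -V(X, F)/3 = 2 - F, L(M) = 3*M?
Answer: 1175/7 ≈ 167.86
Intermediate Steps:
s(T) = 8 + 2*T/(3*(13 + T)) (s(T) = 8 + ((T + T)/(T + 13))/3 = 8 + ((2*T)/(13 + T))/3 = 8 + (2*T/(13 + T))/3 = 8 + 2*T/(3*(13 + T)))
V(X, F) = -6 + 3*F (V(X, F) = -3*(2 - F) = -6 + 3*F)
V(L(-2), 6 - 1*(-5))*s(8) - 55 = (-6 + 3*(6 - 1*(-5)))*(26*(12 + 8)/(3*(13 + 8))) - 55 = (-6 + 3*(6 + 5))*((26/3)*20/21) - 55 = (-6 + 3*11)*((26/3)*(1/21)*20) - 55 = (-6 + 33)*(520/63) - 55 = 27*(520/63) - 55 = 1560/7 - 55 = 1175/7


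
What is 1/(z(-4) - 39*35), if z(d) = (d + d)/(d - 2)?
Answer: -3/4091 ≈ -0.00073332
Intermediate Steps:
z(d) = 2*d/(-2 + d) (z(d) = (2*d)/(-2 + d) = 2*d/(-2 + d))
1/(z(-4) - 39*35) = 1/(2*(-4)/(-2 - 4) - 39*35) = 1/(2*(-4)/(-6) - 1365) = 1/(2*(-4)*(-1/6) - 1365) = 1/(4/3 - 1365) = 1/(-4091/3) = -3/4091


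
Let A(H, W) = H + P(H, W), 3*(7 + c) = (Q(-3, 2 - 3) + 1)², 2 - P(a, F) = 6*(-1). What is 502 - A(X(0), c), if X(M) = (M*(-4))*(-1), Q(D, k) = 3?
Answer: 494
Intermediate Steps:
P(a, F) = 8 (P(a, F) = 2 - 6*(-1) = 2 - 1*(-6) = 2 + 6 = 8)
c = -5/3 (c = -7 + (3 + 1)²/3 = -7 + (⅓)*4² = -7 + (⅓)*16 = -7 + 16/3 = -5/3 ≈ -1.6667)
X(M) = 4*M (X(M) = -4*M*(-1) = 4*M)
A(H, W) = 8 + H (A(H, W) = H + 8 = 8 + H)
502 - A(X(0), c) = 502 - (8 + 4*0) = 502 - (8 + 0) = 502 - 1*8 = 502 - 8 = 494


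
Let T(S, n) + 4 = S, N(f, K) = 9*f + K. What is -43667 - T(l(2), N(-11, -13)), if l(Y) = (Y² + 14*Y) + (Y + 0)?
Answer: -43697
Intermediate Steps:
N(f, K) = K + 9*f
l(Y) = Y² + 15*Y (l(Y) = (Y² + 14*Y) + Y = Y² + 15*Y)
T(S, n) = -4 + S
-43667 - T(l(2), N(-11, -13)) = -43667 - (-4 + 2*(15 + 2)) = -43667 - (-4 + 2*17) = -43667 - (-4 + 34) = -43667 - 1*30 = -43667 - 30 = -43697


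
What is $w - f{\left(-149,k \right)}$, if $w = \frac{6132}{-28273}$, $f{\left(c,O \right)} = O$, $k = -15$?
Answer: $\frac{59709}{4039} \approx 14.783$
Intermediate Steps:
$w = - \frac{876}{4039}$ ($w = 6132 \left(- \frac{1}{28273}\right) = - \frac{876}{4039} \approx -0.21689$)
$w - f{\left(-149,k \right)} = - \frac{876}{4039} - -15 = - \frac{876}{4039} + 15 = \frac{59709}{4039}$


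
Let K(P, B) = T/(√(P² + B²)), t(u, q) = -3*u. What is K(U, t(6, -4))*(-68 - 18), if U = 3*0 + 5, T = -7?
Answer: 602*√349/349 ≈ 32.224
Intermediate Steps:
U = 5 (U = 0 + 5 = 5)
K(P, B) = -7/√(B² + P²) (K(P, B) = -7/√(P² + B²) = -7/√(B² + P²))
K(U, t(6, -4))*(-68 - 18) = (-7/√((-3*6)² + 5²))*(-68 - 18) = -7/√((-18)² + 25)*(-86) = -7/√(324 + 25)*(-86) = -7*√349/349*(-86) = 602*√349/349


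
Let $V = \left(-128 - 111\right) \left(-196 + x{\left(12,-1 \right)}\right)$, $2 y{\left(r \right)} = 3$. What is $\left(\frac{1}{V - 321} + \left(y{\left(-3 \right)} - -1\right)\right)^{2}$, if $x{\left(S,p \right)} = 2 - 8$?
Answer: $\frac{57497805369}{9199495396} \approx 6.2501$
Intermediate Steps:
$x{\left(S,p \right)} = -6$ ($x{\left(S,p \right)} = 2 - 8 = -6$)
$y{\left(r \right)} = \frac{3}{2}$ ($y{\left(r \right)} = \frac{1}{2} \cdot 3 = \frac{3}{2}$)
$V = 48278$ ($V = \left(-128 - 111\right) \left(-196 - 6\right) = \left(-239\right) \left(-202\right) = 48278$)
$\left(\frac{1}{V - 321} + \left(y{\left(-3 \right)} - -1\right)\right)^{2} = \left(\frac{1}{48278 - 321} + \left(\frac{3}{2} - -1\right)\right)^{2} = \left(\frac{1}{47957} + \left(\frac{3}{2} + 1\right)\right)^{2} = \left(\frac{1}{47957} + \frac{5}{2}\right)^{2} = \left(\frac{239787}{95914}\right)^{2} = \frac{57497805369}{9199495396}$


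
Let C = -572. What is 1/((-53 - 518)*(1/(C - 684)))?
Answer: 1256/571 ≈ 2.1996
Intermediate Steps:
1/((-53 - 518)*(1/(C - 684))) = 1/((-53 - 518)*(1/(-572 - 684))) = 1/((-571)*(1/(-1256))) = -1/(571*(-1/1256)) = -1/571*(-1256) = 1256/571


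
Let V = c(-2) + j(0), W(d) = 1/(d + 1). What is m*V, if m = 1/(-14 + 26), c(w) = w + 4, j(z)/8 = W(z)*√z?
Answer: ⅙ ≈ 0.16667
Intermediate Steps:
W(d) = 1/(1 + d)
j(z) = 8*√z/(1 + z) (j(z) = 8*(√z/(1 + z)) = 8*√z/(1 + z))
c(w) = 4 + w
V = 2 (V = (4 - 2) + 8*√0/(1 + 0) = 2 + 8*0/1 = 2 + 8*0*1 = 2 + 0 = 2)
m = 1/12 ≈ 0.083333
m*V = (1/12)*2 = ⅙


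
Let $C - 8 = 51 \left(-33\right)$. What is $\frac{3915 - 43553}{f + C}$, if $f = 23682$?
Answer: $- \frac{39638}{22007} \approx -1.8012$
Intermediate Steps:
$C = -1675$ ($C = 8 + 51 \left(-33\right) = 8 - 1683 = -1675$)
$\frac{3915 - 43553}{f + C} = \frac{3915 - 43553}{23682 - 1675} = - \frac{39638}{22007}$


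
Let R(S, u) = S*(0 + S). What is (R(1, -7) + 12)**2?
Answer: 169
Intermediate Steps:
R(S, u) = S**2 (R(S, u) = S*S = S**2)
(R(1, -7) + 12)**2 = (1**2 + 12)**2 = (1 + 12)**2 = 13**2 = 169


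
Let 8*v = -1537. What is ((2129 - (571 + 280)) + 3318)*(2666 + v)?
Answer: 22739859/2 ≈ 1.1370e+7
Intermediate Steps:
v = -1537/8 (v = (1/8)*(-1537) = -1537/8 ≈ -192.13)
((2129 - (571 + 280)) + 3318)*(2666 + v) = ((2129 - (571 + 280)) + 3318)*(2666 - 1537/8) = ((2129 - 1*851) + 3318)*(19791/8) = ((2129 - 851) + 3318)*(19791/8) = (1278 + 3318)*(19791/8) = 4596*(19791/8) = 22739859/2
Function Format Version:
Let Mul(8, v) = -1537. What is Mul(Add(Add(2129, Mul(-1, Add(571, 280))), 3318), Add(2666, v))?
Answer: Rational(22739859, 2) ≈ 1.1370e+7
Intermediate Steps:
v = Rational(-1537, 8) (v = Mul(Rational(1, 8), -1537) = Rational(-1537, 8) ≈ -192.13)
Mul(Add(Add(2129, Mul(-1, Add(571, 280))), 3318), Add(2666, v)) = Mul(Add(Add(2129, Mul(-1, Add(571, 280))), 3318), Add(2666, Rational(-1537, 8))) = Mul(Add(Add(2129, Mul(-1, 851)), 3318), Rational(19791, 8)) = Mul(Add(Add(2129, -851), 3318), Rational(19791, 8)) = Mul(Add(1278, 3318), Rational(19791, 8)) = Mul(4596, Rational(19791, 8)) = Rational(22739859, 2)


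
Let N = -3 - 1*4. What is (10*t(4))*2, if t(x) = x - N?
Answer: 220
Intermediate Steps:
N = -7 (N = -3 - 4 = -7)
t(x) = 7 + x (t(x) = x - 1*(-7) = x + 7 = 7 + x)
(10*t(4))*2 = (10*(7 + 4))*2 = (10*11)*2 = 110*2 = 220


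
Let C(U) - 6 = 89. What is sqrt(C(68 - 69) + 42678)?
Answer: sqrt(42773) ≈ 206.82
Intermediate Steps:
C(U) = 95 (C(U) = 6 + 89 = 95)
sqrt(C(68 - 69) + 42678) = sqrt(95 + 42678) = sqrt(42773)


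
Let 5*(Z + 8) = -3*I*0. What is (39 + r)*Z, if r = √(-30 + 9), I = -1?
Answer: -312 - 8*I*√21 ≈ -312.0 - 36.661*I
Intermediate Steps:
Z = -8 (Z = -8 + (-3*(-1)*0)/5 = -8 + (3*0)/5 = -8 + (⅕)*0 = -8 + 0 = -8)
r = I*√21 (r = √(-21) = I*√21 ≈ 4.5826*I)
(39 + r)*Z = (39 + I*√21)*(-8) = -312 - 8*I*√21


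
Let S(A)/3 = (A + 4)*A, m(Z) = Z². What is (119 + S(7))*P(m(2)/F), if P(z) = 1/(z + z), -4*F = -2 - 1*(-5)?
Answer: -525/16 ≈ -32.813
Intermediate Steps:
F = -¾ (F = -(-2 - 1*(-5))/4 = -(-2 + 5)/4 = -¼*3 = -¾ ≈ -0.75000)
S(A) = 3*A*(4 + A) (S(A) = 3*((A + 4)*A) = 3*((4 + A)*A) = 3*(A*(4 + A)) = 3*A*(4 + A))
P(z) = 1/(2*z)
(119 + S(7))*P(m(2)/F) = (119 + 3*7*(4 + 7))*(1/(2*((2²/(-¾))))) = (119 + 3*7*11)*(1/(2*((4*(-4/3))))) = (119 + 231)*(1/(2*(-16/3))) = 350*((½)*(-3/16)) = 350*(-3/32) = -525/16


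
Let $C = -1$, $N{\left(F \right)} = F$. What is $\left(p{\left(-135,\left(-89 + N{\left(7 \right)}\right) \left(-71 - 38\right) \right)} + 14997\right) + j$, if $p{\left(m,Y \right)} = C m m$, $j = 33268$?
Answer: $30040$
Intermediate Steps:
$p{\left(m,Y \right)} = - m^{2}$ ($p{\left(m,Y \right)} = - m m = - m^{2}$)
$\left(p{\left(-135,\left(-89 + N{\left(7 \right)}\right) \left(-71 - 38\right) \right)} + 14997\right) + j = \left(- \left(-135\right)^{2} + 14997\right) + 33268 = \left(\left(-1\right) 18225 + 14997\right) + 33268 = \left(-18225 + 14997\right) + 33268 = -3228 + 33268 = 30040$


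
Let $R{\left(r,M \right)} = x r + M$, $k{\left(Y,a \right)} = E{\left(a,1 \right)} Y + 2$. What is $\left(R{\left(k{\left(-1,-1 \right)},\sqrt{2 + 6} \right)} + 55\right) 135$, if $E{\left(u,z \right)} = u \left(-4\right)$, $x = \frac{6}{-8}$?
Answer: $\frac{15255}{2} + 270 \sqrt{2} \approx 8009.3$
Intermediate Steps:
$x = - \frac{3}{4}$ ($x = 6 \left(- \frac{1}{8}\right) = - \frac{3}{4} \approx -0.75$)
$E{\left(u,z \right)} = - 4 u$
$k{\left(Y,a \right)} = 2 - 4 Y a$ ($k{\left(Y,a \right)} = - 4 a Y + 2 = - 4 Y a + 2 = 2 - 4 Y a$)
$R{\left(r,M \right)} = M - \frac{3 r}{4}$ ($R{\left(r,M \right)} = - \frac{3 r}{4} + M = M - \frac{3 r}{4}$)
$\left(R{\left(k{\left(-1,-1 \right)},\sqrt{2 + 6} \right)} + 55\right) 135 = \left(\left(\sqrt{2 + 6} - \frac{3 \left(2 - \left(-4\right) \left(-1\right)\right)}{4}\right) + 55\right) 135 = \left(\left(\sqrt{8} - \frac{3 \left(2 - 4\right)}{4}\right) + 55\right) 135 = \left(\left(2 \sqrt{2} - - \frac{3}{2}\right) + 55\right) 135 = \left(\left(2 \sqrt{2} + \frac{3}{2}\right) + 55\right) 135 = \left(\left(\frac{3}{2} + 2 \sqrt{2}\right) + 55\right) 135 = \left(\frac{113}{2} + 2 \sqrt{2}\right) 135 = \frac{15255}{2} + 270 \sqrt{2}$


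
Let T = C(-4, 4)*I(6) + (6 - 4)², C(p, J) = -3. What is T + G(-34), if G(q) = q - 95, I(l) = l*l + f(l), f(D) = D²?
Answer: -341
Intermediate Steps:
I(l) = 2*l² (I(l) = l*l + l² = l² + l² = 2*l²)
G(q) = -95 + q
T = -212 (T = -6*6² + (6 - 4)² = -6*36 + 2² = -3*72 + 4 = -216 + 4 = -212)
T + G(-34) = -212 + (-95 - 34) = -212 - 129 = -341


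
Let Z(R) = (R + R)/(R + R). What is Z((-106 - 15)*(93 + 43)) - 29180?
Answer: -29179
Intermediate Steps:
Z(R) = 1 (Z(R) = (2*R)/((2*R)) = (2*R)*(1/(2*R)) = 1)
Z((-106 - 15)*(93 + 43)) - 29180 = 1 - 29180 = -29179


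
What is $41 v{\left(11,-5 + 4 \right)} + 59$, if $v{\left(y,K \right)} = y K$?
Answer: $-392$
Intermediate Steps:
$v{\left(y,K \right)} = K y$
$41 v{\left(11,-5 + 4 \right)} + 59 = 41 \left(-5 + 4\right) 11 + 59 = 41 \left(\left(-1\right) 11\right) + 59 = 41 \left(-11\right) + 59 = -451 + 59 = -392$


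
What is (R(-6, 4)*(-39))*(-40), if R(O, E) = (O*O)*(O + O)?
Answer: -673920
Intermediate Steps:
R(O, E) = 2*O³ (R(O, E) = O²*(2*O) = 2*O³)
(R(-6, 4)*(-39))*(-40) = ((2*(-6)³)*(-39))*(-40) = ((2*(-216))*(-39))*(-40) = -432*(-39)*(-40) = 16848*(-40) = -673920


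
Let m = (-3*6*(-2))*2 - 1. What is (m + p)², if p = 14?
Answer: 7225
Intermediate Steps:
m = 71 (m = -18*(-2)*2 - 1 = 36*2 - 1 = 72 - 1 = 71)
(m + p)² = (71 + 14)² = 85² = 7225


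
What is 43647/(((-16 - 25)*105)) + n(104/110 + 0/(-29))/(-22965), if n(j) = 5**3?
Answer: -66859432/6590955 ≈ -10.144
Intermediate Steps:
n(j) = 125
43647/(((-16 - 25)*105)) + n(104/110 + 0/(-29))/(-22965) = 43647/(((-16 - 25)*105)) + 125/(-22965) = 43647/((-41*105)) + 125*(-1/22965) = 43647/(-4305) - 25/4593 = 43647*(-1/4305) - 25/4593 = -14549/1435 - 25/4593 = -66859432/6590955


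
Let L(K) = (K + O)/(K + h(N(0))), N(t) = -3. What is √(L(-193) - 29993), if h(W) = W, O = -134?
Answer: 11*I*√48581/14 ≈ 173.18*I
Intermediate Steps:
L(K) = (-134 + K)/(-3 + K) (L(K) = (K - 134)/(K - 3) = (-134 + K)/(-3 + K))
√(L(-193) - 29993) = √((-134 - 193)/(-3 - 193) - 29993) = √(-327/(-196) - 29993) = √(-1/196*(-327) - 29993) = √(327/196 - 29993) = √(-5878301/196) = 11*I*√48581/14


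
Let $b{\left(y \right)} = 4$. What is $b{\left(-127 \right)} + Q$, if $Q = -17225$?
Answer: $-17221$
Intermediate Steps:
$b{\left(-127 \right)} + Q = 4 - 17225 = -17221$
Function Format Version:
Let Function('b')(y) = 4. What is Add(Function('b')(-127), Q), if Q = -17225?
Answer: -17221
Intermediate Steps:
Add(Function('b')(-127), Q) = Add(4, -17225) = -17221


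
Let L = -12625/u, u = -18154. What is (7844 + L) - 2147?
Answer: 103435963/18154 ≈ 5697.7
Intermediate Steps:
L = 12625/18154 (L = -12625/(-18154) = -12625*(-1/18154) = 12625/18154 ≈ 0.69544)
(7844 + L) - 2147 = (7844 + 12625/18154) - 2147 = 142412601/18154 - 2147 = 103435963/18154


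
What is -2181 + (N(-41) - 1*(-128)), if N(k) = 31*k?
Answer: -3324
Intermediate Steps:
-2181 + (N(-41) - 1*(-128)) = -2181 + (31*(-41) - 1*(-128)) = -2181 + (-1271 + 128) = -2181 - 1143 = -3324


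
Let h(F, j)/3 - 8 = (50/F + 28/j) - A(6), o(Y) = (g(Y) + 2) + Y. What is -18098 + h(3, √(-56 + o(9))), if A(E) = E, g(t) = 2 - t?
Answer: -18042 - 42*I*√13/13 ≈ -18042.0 - 11.649*I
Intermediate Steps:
o(Y) = 4 (o(Y) = ((2 - Y) + 2) + Y = (4 - Y) + Y = 4)
h(F, j) = 6 + 84/j + 150/F (h(F, j) = 24 + 3*((50/F + 28/j) - 1*6) = 24 + 3*((28/j + 50/F) - 6) = 24 + 3*(-6 + 28/j + 50/F) = 24 + (-18 + 84/j + 150/F) = 6 + 84/j + 150/F)
-18098 + h(3, √(-56 + o(9))) = -18098 + (6 + 84/(√(-56 + 4)) + 150/3) = -18098 + (6 + 84/(√(-52)) + 150*(⅓)) = -18098 + (6 + 84/((2*I*√13)) + 50) = -18098 + (6 + 84*(-I*√13/26) + 50) = -18098 + (6 - 42*I*√13/13 + 50) = -18098 + (56 - 42*I*√13/13) = -18042 - 42*I*√13/13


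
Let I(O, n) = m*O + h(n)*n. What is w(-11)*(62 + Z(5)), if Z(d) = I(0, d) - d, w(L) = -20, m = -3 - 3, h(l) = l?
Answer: -1640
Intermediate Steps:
m = -6
I(O, n) = n**2 - 6*O (I(O, n) = -6*O + n*n = -6*O + n**2 = n**2 - 6*O)
Z(d) = d**2 - d (Z(d) = (d**2 - 6*0) - d = (d**2 + 0) - d = d**2 - d)
w(-11)*(62 + Z(5)) = -20*(62 + 5*(-1 + 5)) = -20*(62 + 5*4) = -20*(62 + 20) = -20*82 = -1640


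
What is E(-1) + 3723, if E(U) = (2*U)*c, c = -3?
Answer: 3729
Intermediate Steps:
E(U) = -6*U (E(U) = (2*U)*(-3) = -6*U)
E(-1) + 3723 = -6*(-1) + 3723 = 6 + 3723 = 3729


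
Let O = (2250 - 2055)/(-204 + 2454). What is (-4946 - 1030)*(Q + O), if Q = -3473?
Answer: 518853252/25 ≈ 2.0754e+7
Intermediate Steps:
O = 13/150 (O = 195/2250 = 195*(1/2250) = 13/150 ≈ 0.086667)
(-4946 - 1030)*(Q + O) = (-4946 - 1030)*(-3473 + 13/150) = -5976*(-520937/150) = 518853252/25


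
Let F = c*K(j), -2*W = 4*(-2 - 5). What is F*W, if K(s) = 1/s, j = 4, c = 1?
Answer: 7/2 ≈ 3.5000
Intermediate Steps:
W = 14 (W = -2*(-2 - 5) = -2*(-7) = -½*(-28) = 14)
F = ¼ (F = 1/4 = 1*(¼) = ¼ ≈ 0.25000)
F*W = (¼)*14 = 7/2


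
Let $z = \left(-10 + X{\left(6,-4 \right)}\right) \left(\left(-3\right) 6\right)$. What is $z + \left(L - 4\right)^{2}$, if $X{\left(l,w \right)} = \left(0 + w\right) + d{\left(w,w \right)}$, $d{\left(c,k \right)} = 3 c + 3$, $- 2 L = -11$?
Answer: $\frac{1665}{4} \approx 416.25$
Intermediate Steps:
$L = \frac{11}{2}$ ($L = \left(- \frac{1}{2}\right) \left(-11\right) = \frac{11}{2} \approx 5.5$)
$d{\left(c,k \right)} = 3 + 3 c$
$X{\left(l,w \right)} = 3 + 4 w$ ($X{\left(l,w \right)} = \left(0 + w\right) + \left(3 + 3 w\right) = w + \left(3 + 3 w\right) = 3 + 4 w$)
$z = 414$ ($z = \left(-10 + \left(3 + 4 \left(-4\right)\right)\right) \left(\left(-3\right) 6\right) = \left(-10 + \left(3 - 16\right)\right) \left(-18\right) = \left(-10 - 13\right) \left(-18\right) = \left(-23\right) \left(-18\right) = 414$)
$z + \left(L - 4\right)^{2} = 414 + \left(\frac{11}{2} - 4\right)^{2} = 414 + \left(\frac{3}{2}\right)^{2} = 414 + \frac{9}{4} = \frac{1665}{4}$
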